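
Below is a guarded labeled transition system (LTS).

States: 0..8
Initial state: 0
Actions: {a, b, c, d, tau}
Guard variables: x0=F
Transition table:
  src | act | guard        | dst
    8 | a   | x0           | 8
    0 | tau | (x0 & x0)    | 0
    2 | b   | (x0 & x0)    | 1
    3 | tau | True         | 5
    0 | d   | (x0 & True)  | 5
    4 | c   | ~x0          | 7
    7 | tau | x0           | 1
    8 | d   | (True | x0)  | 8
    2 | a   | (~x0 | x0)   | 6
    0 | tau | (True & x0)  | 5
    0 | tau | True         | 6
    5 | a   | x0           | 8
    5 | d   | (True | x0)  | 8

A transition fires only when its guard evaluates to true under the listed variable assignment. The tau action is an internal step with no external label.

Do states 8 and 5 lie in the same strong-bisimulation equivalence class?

Refine partition for ~:
  P[0] = {{0,1,2,3,4,5,6,7,8}}
  P[1] = {{0,3},{1,6,7},{2},{4},{5,8}}
  P[2] = {{0},{1,6,7},{2},{3},{4},{5,8}}
6 equivalence class(es) (converged in 3)
8∈{5,8}, 5∈{5,8}

Answer: BISIMILAR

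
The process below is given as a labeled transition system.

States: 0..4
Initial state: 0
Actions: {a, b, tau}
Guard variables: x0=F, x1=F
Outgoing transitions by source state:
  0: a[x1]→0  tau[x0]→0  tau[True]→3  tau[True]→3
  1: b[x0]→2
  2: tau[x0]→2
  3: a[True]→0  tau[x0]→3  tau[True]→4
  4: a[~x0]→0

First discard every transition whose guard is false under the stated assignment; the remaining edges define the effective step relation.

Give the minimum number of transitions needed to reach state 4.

Layered search for 4:
  depth 0: {0}
  depth 1: {3}
  depth 2: {4}
depth(4)=2, e.g. tau·tau

Answer: 2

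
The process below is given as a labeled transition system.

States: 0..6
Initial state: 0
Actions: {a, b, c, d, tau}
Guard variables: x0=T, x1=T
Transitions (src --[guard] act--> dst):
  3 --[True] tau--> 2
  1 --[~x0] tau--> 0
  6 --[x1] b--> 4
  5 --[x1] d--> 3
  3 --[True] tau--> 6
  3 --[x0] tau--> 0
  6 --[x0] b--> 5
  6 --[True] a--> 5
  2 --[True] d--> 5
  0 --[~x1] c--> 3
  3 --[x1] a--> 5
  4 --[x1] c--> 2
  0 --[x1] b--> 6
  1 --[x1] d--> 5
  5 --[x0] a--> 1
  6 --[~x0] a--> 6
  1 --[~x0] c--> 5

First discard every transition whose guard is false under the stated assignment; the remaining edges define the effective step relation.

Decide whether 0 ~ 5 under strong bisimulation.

Answer: NOT BISIMILAR

Trace:
Refine partition for ~:
  round 0: {{0,1,2,3,4,5,6}}
  round 1: {{0},{1,2},{3},{4},{5},{6}}
6 equivalence class(es) (converged in 2)
[0]={0}  [5]={5}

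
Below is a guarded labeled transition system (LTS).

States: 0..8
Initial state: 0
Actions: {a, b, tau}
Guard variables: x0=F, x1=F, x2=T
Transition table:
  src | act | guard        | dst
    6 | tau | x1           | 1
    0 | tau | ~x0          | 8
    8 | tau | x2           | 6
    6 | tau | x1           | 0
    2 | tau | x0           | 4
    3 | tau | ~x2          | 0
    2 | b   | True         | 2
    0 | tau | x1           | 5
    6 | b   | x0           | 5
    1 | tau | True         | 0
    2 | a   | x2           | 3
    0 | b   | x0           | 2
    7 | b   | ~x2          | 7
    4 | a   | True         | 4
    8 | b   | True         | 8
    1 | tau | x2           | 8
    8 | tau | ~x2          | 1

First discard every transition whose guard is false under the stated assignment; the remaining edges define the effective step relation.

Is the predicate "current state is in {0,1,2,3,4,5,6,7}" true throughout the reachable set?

Allowed set {0,1,2,3,4,5,6,7}
R = {0,6,8}
  0: ✓
  6: ✓
  8: outside
witness against invariant: tau → 8

Answer: INVARIANT VIOLATED at state 8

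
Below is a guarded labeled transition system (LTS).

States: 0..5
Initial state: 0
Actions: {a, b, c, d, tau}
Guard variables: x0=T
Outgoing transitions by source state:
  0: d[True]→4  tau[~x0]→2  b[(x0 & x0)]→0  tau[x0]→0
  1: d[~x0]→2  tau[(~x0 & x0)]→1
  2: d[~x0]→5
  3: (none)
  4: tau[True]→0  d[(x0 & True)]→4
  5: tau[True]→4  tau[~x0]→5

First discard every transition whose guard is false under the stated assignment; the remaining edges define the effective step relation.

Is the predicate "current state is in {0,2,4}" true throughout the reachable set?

Answer: INVARIANT HOLDS

Trace:
Safe = {0,2,4}
Reach set: {0,4}
  0: safe
  4: safe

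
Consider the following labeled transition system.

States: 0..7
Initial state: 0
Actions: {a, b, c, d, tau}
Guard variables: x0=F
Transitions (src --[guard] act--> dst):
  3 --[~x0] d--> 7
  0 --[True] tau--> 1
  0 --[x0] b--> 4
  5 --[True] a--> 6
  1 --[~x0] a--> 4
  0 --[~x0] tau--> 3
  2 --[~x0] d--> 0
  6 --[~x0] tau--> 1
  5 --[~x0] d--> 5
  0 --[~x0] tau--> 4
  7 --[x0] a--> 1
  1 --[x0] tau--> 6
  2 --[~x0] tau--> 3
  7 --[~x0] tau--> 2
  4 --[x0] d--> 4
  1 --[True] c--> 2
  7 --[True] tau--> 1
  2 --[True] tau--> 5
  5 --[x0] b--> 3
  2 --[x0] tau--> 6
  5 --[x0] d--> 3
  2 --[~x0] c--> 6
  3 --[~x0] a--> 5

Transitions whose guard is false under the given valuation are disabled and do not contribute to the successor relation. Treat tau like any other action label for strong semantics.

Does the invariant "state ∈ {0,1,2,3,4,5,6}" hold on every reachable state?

Allowed set {0,1,2,3,4,5,6}
Reachable = {0,1,2,3,4,5,6,7}
  0: ok
  1: ok
  2: ok
  3: ok
  4: ok
  5: ok
  6: ok
  7: outside
reach 7 via tau·d — violates

Answer: INVARIANT VIOLATED at state 7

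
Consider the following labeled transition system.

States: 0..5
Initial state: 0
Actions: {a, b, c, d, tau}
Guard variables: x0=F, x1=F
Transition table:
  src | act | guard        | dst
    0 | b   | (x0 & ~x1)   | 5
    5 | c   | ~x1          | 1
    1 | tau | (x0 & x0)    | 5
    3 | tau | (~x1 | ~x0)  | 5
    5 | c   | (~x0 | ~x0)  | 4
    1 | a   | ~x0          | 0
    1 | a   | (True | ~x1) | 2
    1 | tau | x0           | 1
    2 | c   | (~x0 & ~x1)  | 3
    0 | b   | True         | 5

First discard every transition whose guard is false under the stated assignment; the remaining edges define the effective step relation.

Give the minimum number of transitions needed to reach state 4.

Answer: 2

Analysis:
Breadth-first toward 4:
  Layer 0: {0}
  Layer 1: {5}
  Layer 2: {1,4}
depth(4)=2, e.g. b·c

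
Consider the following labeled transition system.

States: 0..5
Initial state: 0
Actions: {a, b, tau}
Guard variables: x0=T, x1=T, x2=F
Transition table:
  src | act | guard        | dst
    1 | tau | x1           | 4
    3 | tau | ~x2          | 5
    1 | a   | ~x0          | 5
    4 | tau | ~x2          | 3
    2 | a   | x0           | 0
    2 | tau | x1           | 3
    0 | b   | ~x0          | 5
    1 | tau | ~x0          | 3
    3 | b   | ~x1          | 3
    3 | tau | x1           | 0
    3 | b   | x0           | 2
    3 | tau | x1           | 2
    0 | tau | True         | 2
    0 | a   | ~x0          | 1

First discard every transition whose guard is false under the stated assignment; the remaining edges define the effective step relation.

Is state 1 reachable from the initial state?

Guard filter leaves 9 enabled edge(s).
depth 0: {0}
depth 1: {2}  total {0,2}
depth 2: {3}  total {0,2,3}
depth 3: {5}  total {0,2,3,5}
Reach set: {0,2,3,5}

Answer: UNREACHABLE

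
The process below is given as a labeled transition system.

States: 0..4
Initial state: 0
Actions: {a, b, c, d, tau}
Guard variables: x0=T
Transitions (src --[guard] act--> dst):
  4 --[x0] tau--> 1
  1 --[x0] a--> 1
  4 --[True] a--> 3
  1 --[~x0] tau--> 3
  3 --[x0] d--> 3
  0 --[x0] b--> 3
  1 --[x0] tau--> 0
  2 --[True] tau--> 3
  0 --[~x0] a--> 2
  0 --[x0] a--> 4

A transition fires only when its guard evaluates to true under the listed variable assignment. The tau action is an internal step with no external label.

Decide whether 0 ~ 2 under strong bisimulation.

Compute ~ classes (split until stable):
  π0 = {{0,1,2,3,4}}
  π1 = {{0},{1,4},{2},{3}}
  π2 = {{0},{1},{2},{3},{4}}
Fixed point at round 3; 5 class(es).
class of 0: {0}; class of 2: {2}

Answer: NOT BISIMILAR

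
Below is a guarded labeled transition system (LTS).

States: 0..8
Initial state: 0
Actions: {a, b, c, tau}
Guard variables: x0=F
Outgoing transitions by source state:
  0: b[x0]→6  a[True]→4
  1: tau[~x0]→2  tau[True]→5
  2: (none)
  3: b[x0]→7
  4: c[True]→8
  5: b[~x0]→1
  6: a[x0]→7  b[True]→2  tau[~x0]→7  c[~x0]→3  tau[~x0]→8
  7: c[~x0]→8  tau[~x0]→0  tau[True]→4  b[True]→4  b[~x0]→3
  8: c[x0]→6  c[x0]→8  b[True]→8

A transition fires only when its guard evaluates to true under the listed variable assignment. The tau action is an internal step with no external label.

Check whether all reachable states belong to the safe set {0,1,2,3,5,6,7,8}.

Answer: INVARIANT VIOLATED at state 4

Trace:
Inv-set: {0,1,2,3,5,6,7,8}
R = {0,4,8}
  0: safe
  4: VIOLATES
  8: safe
witness against invariant: a → 4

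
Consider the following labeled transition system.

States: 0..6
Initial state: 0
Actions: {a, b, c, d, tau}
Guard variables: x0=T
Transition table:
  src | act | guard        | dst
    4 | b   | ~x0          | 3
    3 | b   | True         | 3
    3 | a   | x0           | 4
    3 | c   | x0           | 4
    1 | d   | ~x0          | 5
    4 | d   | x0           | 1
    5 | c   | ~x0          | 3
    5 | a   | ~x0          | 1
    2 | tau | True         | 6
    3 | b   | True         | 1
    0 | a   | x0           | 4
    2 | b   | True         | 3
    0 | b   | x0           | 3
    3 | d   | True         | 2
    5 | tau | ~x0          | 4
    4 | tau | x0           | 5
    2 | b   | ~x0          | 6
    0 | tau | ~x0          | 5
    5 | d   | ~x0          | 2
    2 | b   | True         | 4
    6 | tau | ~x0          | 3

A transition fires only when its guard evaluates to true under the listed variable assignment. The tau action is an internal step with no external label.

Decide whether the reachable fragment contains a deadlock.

Answer: DEADLOCK at state 1

Trace:
Reachable = {0,1,2,3,4,5,6}
  0: a→4  b→3  [2 exit(s)]
  1: ∅  [no exit]
  2: b→3  b→4  tau→6  [3 exit(s)]
  3: a→4  b→1  b→3  c→4  d→2  [5 exit(s)]
  4: d→1  tau→5  [2 exit(s)]
  5: ∅  [no exit]
  6: ∅  [no exit]
trace reaching 1: a·d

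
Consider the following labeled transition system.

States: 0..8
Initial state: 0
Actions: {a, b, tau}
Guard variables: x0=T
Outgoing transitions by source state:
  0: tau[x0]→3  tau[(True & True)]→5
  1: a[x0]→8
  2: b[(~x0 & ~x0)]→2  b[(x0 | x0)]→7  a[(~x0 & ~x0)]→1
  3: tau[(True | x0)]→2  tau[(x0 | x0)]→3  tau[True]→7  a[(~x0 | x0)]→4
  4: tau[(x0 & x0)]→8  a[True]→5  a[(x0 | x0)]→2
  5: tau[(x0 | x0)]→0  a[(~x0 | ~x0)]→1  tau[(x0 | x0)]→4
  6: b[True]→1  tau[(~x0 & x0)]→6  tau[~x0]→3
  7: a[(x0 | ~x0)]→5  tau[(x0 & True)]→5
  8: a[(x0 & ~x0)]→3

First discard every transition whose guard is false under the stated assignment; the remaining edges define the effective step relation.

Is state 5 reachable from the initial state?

Answer: REACHABLE

Working:
After dropping false guards: 16 live edges.
L0 = {0}
L1 = {3,5}  now seen {0,3,5}
L2 = {2,4,7}  now seen {0,2,3,4,5,7}
L3 = {8}  now seen {0,2,3,4,5,7,8}
Reachable = {0,2,3,4,5,7,8}
witness 5: tau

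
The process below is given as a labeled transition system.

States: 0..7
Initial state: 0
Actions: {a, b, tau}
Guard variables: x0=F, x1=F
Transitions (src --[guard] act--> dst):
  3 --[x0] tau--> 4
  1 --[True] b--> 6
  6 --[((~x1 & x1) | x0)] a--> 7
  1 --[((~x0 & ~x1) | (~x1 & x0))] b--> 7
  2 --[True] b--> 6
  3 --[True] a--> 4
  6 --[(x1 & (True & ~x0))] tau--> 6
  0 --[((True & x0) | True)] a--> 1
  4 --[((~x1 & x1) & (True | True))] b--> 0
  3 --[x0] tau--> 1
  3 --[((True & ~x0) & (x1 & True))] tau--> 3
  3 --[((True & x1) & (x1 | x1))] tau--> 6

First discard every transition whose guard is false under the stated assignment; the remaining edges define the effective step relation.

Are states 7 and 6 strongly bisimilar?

Answer: BISIMILAR

Analysis:
Compute ~ classes (split until stable):
  π0 = {{0,1,2,3,4,5,6,7}}
  π1 = {{0,3},{1,2},{4,5,6,7}}
  π2 = {{0},{1,2},{3},{4,5,6,7}}
stable after 3 split(s): 4 block(s)
[7]={4,5,6,7}  [6]={4,5,6,7}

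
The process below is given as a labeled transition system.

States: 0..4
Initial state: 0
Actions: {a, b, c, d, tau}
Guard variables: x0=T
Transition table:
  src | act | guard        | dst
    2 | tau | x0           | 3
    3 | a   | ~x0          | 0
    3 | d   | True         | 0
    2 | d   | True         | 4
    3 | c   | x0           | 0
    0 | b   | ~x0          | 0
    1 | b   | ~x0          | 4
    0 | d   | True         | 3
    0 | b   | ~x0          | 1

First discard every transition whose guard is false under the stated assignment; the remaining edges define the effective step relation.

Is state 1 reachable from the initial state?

After dropping false guards: 5 live edges.
depth 0: {0}
depth 1: {3}  total {0,3}
R = {0,3}

Answer: UNREACHABLE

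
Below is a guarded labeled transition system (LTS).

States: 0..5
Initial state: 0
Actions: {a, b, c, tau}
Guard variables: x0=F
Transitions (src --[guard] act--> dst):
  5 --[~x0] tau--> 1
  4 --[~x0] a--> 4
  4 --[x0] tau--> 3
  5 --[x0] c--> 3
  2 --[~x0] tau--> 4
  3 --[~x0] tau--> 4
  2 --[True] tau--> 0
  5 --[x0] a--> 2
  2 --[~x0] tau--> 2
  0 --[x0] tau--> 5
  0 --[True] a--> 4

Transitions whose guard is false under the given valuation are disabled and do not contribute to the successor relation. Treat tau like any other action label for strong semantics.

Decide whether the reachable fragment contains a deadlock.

Answer: DEADLOCK-FREE

Working:
R = {0,4}
  0: a→4  [1 exit(s)]
  4: a→4  [1 exit(s)]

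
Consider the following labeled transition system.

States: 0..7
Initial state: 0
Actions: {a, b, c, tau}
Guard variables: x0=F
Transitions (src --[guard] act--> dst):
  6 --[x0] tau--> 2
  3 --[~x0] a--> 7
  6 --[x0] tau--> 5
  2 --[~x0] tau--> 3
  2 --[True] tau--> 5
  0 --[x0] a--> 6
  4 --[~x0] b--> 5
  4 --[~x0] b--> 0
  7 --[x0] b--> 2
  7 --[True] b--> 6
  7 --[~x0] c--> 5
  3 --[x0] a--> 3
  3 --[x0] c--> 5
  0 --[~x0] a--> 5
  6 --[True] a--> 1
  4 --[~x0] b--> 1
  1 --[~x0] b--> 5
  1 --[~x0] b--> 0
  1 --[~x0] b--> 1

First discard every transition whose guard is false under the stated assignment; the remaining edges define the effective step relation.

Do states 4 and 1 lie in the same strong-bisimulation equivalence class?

Bisimulation quotient by refinement:
  π0 = {{0,1,2,3,4,5,6,7}}
  π1 = {{0,3,6},{1,4},{2},{5},{7}}
  π2 = {{0},{1,4},{2},{3},{5},{6},{7}}
7 equivalence class(es) (converged in 3)
4∈{1,4}, 1∈{1,4}

Answer: BISIMILAR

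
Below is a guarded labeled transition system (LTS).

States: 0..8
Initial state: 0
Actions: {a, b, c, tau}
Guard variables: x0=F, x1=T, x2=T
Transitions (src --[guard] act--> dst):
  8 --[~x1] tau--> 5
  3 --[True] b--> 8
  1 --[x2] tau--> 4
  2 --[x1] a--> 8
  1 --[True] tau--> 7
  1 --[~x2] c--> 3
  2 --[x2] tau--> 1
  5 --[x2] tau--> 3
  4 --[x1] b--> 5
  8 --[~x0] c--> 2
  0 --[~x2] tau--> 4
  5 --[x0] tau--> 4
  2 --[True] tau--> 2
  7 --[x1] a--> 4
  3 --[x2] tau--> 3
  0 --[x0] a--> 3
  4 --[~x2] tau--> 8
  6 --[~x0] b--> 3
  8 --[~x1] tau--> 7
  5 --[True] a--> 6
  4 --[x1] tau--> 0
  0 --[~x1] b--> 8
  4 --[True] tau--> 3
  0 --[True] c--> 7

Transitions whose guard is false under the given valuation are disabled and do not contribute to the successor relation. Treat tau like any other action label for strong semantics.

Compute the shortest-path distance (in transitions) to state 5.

Layered search for 5:
  depth 0: {0}
  depth 1: {7}
  depth 2: {4}
  depth 3: {3,5}
depth(5)=3, e.g. c·a·b

Answer: 3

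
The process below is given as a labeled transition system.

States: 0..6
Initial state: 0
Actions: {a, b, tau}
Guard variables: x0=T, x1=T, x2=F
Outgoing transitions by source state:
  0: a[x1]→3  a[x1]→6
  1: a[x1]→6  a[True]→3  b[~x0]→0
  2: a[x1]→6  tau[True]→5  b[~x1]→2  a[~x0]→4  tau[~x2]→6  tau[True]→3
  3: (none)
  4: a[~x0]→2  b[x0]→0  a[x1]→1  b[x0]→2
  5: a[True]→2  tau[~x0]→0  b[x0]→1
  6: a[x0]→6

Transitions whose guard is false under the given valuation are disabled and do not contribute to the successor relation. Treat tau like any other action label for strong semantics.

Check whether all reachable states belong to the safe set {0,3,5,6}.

Allowed set {0,3,5,6}
Reachable = {0,3,6}
  0: ok
  3: ok
  6: ok

Answer: INVARIANT HOLDS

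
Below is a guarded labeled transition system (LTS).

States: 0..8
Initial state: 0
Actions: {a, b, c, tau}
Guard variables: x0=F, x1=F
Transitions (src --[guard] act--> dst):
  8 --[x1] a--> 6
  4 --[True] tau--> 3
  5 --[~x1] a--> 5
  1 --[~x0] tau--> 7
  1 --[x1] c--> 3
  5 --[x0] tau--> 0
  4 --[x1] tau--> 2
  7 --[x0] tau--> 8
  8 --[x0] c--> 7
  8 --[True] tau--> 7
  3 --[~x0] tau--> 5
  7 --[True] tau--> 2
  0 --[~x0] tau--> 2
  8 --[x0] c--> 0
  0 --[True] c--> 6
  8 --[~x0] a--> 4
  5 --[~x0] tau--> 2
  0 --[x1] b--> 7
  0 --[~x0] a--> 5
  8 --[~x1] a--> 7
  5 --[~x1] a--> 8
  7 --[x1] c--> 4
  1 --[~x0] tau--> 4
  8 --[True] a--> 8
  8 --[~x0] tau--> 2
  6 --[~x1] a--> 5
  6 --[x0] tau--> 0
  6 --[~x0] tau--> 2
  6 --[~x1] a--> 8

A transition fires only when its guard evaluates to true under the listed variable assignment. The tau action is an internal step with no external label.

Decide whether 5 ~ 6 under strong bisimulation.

Refine partition for ~:
  P[0] = {{0,1,2,3,4,5,6,7,8}}
  P[1] = {{0},{1,3,4,7},{2},{5,6,8}}
  P[2] = {{0},{1,4},{2},{3},{5,6},{7},{8}}
  P[3] = {{0},{1},{2},{3},{4},{5,6},{7},{8}}
8 equivalence class(es) (converged in 4)
class of 5: {5,6}; class of 6: {5,6}

Answer: BISIMILAR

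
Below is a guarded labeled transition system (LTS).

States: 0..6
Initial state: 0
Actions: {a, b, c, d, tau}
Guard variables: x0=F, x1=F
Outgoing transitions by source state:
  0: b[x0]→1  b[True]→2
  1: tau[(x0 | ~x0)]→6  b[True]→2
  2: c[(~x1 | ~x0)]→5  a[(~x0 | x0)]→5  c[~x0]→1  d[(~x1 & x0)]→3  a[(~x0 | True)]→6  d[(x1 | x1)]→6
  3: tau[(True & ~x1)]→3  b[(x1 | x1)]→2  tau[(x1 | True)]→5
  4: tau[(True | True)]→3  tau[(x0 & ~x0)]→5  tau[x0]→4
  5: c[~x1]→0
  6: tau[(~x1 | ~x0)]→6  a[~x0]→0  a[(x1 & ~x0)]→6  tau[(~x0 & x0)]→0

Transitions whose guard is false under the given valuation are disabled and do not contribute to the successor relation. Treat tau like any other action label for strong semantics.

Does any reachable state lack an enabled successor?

Answer: DEADLOCK-FREE

Working:
Reachable = {0,1,2,5,6}
  0: b→2  [1 out]
  1: b→2  tau→6  [2 out]
  2: a→5  a→6  c→1  c→5  [4 out]
  5: c→0  [1 out]
  6: a→0  tau→6  [2 out]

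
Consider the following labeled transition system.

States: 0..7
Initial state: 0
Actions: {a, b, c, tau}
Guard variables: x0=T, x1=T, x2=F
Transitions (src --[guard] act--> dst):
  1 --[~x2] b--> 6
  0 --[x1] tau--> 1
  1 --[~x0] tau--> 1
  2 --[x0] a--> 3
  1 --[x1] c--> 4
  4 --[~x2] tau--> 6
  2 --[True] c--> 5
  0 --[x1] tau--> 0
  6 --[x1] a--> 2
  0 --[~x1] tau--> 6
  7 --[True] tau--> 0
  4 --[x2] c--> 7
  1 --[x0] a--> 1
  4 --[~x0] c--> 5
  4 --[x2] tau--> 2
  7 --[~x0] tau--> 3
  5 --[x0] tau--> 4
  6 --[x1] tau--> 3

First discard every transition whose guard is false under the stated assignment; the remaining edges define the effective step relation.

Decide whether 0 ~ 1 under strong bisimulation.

Answer: NOT BISIMILAR

Trace:
Refine partition for ~:
  π0 = {{0,1,2,3,4,5,6,7}}
  π1 = {{0,4,5,7},{1},{2},{3},{6}}
  π2 = {{0},{1},{2},{3},{4},{5,7},{6}}
  π3 = {{0},{1},{2},{3},{4},{5},{6},{7}}
8 equivalence class(es) (converged in 4)
[0]={0}  [1]={1}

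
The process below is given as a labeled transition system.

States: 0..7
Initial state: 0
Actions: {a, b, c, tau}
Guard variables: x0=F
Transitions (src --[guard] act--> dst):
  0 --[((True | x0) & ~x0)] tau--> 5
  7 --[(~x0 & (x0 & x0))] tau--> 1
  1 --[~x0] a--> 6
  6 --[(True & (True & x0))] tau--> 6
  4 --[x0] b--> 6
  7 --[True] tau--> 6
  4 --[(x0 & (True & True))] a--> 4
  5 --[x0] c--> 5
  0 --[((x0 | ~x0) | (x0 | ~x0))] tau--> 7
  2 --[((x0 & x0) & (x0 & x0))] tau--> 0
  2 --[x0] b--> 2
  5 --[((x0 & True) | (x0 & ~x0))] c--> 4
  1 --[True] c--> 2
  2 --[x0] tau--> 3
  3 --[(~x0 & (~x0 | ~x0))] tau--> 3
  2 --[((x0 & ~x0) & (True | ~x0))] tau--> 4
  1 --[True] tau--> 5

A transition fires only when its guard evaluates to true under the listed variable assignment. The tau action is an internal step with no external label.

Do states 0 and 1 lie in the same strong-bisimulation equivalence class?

Refine partition for ~:
  round 0: {{0,1,2,3,4,5,6,7}}
  round 1: {{0,3,7},{1},{2,4,5,6}}
  round 2: {{0},{1},{2,4,5,6},{3},{7}}
stable after 3 split(s): 5 block(s)
class of 0: {0}; class of 1: {1}

Answer: NOT BISIMILAR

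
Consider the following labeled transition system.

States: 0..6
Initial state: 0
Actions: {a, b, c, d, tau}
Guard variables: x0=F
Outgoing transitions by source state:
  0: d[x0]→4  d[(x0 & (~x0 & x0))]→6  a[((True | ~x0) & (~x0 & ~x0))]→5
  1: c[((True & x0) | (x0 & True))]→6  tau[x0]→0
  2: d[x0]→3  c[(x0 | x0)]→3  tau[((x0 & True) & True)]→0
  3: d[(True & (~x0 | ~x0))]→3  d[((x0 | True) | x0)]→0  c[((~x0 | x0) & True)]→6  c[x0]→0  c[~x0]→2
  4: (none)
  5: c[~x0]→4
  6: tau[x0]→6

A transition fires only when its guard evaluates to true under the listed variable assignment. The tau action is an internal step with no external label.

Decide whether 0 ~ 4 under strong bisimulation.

Refine partition for ~:
  P[0] = {{0,1,2,3,4,5,6}}
  P[1] = {{0},{1,2,4,6},{3},{5}}
Fixed point at round 2; 4 class(es).
[0]={0}  [4]={1,2,4,6}

Answer: NOT BISIMILAR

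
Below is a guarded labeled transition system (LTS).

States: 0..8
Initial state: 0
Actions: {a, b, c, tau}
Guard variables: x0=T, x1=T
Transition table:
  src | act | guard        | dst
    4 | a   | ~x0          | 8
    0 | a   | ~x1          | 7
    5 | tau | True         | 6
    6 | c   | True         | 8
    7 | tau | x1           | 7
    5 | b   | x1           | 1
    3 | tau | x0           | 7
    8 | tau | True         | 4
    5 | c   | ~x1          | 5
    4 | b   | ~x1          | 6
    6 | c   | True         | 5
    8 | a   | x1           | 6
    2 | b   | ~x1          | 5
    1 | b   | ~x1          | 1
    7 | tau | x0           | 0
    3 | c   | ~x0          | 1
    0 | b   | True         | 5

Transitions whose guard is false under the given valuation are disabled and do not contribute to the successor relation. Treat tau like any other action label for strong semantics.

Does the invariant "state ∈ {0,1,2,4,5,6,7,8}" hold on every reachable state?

Answer: INVARIANT HOLDS

Working:
Allowed set {0,1,2,4,5,6,7,8}
Reach set: {0,1,4,5,6,8}
  0: safe
  1: safe
  4: safe
  5: safe
  6: safe
  8: safe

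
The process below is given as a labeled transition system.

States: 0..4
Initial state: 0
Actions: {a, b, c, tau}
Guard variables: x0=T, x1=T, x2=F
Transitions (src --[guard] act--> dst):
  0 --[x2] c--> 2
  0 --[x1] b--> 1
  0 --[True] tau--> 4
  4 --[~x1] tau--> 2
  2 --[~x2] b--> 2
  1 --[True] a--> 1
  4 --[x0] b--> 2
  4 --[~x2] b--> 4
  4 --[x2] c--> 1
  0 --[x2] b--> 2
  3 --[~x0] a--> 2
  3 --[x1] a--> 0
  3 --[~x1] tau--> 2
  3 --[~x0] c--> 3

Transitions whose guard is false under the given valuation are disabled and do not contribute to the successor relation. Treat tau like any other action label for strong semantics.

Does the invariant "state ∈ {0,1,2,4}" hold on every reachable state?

Safe = {0,1,2,4}
R = {0,1,2,4}
  0: ✓
  1: ✓
  2: ✓
  4: ✓

Answer: INVARIANT HOLDS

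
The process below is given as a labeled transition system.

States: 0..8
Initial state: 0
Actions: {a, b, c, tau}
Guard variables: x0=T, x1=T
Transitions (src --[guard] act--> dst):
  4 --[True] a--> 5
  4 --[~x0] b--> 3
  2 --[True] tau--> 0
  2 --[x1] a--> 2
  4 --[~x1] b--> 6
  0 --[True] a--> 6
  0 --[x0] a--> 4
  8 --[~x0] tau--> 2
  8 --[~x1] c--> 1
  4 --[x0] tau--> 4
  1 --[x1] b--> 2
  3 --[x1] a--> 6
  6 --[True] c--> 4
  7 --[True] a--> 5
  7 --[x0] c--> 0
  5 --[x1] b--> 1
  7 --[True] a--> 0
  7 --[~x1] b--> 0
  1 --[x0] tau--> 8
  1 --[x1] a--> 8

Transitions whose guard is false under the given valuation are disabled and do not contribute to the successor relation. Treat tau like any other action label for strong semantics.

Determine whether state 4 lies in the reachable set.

15 transition(s) survive guard evaluation.
Layer 0: {0}
Layer 1: {4,6}  now seen {0,4,6}
Layer 2: {5}  now seen {0,4,5,6}
Layer 3: {1}  now seen {0,1,4,5,6}
Layer 4: {2,8}  now seen {0,1,2,4,5,6,8}
Reach set: {0,1,2,4,5,6,8}
Path to 4: a

Answer: REACHABLE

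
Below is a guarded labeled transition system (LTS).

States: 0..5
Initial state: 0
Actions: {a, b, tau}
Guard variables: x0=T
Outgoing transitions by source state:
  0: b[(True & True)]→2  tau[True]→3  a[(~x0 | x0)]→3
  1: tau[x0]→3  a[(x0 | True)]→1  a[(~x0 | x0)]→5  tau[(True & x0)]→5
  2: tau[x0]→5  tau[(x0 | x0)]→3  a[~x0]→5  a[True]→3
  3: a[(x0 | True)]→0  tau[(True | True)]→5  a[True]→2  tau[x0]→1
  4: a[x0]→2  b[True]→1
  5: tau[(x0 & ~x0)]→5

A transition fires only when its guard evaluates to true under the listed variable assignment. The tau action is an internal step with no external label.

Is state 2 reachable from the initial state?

Answer: REACHABLE

Working:
After dropping false guards: 16 live edges.
L0 = {0}
L1 = {2,3}  now seen {0,2,3}
L2 = {1,5}  now seen {0,1,2,3,5}
Reach set: {0,1,2,3,5}
trace reaching 2: b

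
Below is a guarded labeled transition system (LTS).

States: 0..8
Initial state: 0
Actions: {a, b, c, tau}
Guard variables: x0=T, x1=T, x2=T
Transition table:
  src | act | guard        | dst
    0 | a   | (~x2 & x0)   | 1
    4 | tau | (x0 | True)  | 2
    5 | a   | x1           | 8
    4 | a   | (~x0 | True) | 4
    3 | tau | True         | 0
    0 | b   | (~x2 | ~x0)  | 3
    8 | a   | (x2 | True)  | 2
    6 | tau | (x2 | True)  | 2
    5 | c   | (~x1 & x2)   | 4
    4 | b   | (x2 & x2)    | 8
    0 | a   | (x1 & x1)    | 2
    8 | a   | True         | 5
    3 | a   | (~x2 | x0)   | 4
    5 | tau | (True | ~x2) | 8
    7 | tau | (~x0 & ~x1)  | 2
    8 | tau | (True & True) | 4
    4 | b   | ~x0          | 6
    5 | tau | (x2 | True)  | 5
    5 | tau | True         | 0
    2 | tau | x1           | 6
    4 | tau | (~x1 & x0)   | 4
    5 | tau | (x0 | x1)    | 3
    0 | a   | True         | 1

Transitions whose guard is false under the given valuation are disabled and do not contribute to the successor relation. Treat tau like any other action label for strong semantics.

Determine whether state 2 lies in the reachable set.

Guard filter leaves 17 enabled edge(s).
Layer 0: {0}
Layer 1: {1,2}  cumulative {0,1,2}
Layer 2: {6}  cumulative {0,1,2,6}
Reach set: {0,1,2,6}
trace reaching 2: a

Answer: REACHABLE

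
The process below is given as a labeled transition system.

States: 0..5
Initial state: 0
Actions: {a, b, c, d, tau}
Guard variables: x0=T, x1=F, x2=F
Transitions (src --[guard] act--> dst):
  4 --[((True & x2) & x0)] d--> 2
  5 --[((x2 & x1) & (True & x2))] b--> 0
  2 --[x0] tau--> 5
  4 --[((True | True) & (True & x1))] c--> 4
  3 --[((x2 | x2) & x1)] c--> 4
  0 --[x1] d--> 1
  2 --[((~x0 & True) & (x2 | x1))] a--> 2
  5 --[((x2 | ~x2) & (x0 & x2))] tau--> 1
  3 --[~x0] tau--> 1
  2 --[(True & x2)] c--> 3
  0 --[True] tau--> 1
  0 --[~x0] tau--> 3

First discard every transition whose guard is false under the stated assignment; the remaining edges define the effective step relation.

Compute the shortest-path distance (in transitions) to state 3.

Answer: UNREACHABLE

Working:
BFS to 3:
  depth 0: {0}
  depth 1: {1}
3 never appears.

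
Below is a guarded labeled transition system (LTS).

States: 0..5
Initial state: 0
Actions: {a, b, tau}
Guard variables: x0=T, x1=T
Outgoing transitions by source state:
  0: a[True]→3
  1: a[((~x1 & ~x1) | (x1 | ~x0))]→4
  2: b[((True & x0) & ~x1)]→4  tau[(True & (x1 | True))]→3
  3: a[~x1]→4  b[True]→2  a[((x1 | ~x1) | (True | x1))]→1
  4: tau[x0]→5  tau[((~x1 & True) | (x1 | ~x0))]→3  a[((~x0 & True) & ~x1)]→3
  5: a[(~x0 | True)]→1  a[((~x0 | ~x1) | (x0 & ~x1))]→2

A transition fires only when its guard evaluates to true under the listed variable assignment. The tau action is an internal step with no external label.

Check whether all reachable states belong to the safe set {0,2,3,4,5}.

Inv-set: {0,2,3,4,5}
Reach set: {0,1,2,3,4,5}
  0: ok
  1: outside
  2: ok
  3: ok
  4: ok
  5: ok
reach 1 via a·a — violates

Answer: INVARIANT VIOLATED at state 1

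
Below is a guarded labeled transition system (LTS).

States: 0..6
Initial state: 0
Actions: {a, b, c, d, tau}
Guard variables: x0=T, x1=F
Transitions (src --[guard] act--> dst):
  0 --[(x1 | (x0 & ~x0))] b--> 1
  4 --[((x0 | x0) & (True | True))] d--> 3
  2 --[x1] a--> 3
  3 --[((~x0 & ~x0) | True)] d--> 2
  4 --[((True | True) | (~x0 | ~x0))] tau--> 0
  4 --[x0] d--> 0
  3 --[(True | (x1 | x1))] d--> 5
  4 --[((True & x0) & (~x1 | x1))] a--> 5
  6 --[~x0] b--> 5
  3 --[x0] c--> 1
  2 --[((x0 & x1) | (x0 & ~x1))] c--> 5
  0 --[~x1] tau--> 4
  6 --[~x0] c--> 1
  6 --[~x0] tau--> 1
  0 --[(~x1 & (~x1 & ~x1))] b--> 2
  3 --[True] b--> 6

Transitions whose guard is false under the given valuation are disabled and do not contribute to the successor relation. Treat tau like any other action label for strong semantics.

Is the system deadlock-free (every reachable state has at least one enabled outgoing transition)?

Reach set: {0,1,2,3,4,5,6}
  0: b→2  tau→4  [2 exit(s)]
  1: ∅  [deadlock]
  2: c→5  [1 exit(s)]
  3: b→6  c→1  d→2  d→5  [4 exit(s)]
  4: a→5  d→0  d→3  tau→0  [4 exit(s)]
  5: ∅  [deadlock]
  6: ∅  [deadlock]
witness 1: tau·d·c

Answer: DEADLOCK at state 1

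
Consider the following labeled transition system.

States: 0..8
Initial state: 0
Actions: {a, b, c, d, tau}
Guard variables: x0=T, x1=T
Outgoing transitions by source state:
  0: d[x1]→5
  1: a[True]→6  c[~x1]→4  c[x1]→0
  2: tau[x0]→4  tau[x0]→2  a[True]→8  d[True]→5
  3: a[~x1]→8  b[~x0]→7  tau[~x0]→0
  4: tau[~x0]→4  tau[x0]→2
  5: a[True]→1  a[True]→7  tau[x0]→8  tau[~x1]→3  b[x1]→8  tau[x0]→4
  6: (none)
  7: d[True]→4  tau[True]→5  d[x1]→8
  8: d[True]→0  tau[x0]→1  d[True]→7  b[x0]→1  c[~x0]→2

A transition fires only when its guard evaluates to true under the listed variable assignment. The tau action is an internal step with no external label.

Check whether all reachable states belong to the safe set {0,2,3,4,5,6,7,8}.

Answer: INVARIANT VIOLATED at state 1

Trace:
Safe = {0,2,3,4,5,6,7,8}
Reachable = {0,1,2,4,5,6,7,8}
  0: ok
  1: VIOLATES
  2: ok
  4: ok
  5: ok
  6: ok
  7: ok
  8: ok
reach 1 via d·a — violates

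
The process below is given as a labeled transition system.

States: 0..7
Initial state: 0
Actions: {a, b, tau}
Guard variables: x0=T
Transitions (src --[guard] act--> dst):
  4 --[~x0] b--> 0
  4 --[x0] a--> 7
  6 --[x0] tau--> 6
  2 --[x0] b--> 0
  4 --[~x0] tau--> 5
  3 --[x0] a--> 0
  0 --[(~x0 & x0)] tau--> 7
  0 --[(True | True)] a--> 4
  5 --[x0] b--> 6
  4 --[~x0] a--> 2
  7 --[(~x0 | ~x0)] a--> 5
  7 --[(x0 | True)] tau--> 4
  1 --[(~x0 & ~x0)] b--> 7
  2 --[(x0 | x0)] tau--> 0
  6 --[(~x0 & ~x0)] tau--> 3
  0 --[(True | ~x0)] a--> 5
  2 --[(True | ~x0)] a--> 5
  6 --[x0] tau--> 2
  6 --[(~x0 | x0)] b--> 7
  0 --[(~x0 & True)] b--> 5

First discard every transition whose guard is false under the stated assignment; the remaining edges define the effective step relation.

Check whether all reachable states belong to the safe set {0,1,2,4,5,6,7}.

Inv-set: {0,1,2,4,5,6,7}
Reach set: {0,2,4,5,6,7}
  0: safe
  2: safe
  4: safe
  5: safe
  6: safe
  7: safe

Answer: INVARIANT HOLDS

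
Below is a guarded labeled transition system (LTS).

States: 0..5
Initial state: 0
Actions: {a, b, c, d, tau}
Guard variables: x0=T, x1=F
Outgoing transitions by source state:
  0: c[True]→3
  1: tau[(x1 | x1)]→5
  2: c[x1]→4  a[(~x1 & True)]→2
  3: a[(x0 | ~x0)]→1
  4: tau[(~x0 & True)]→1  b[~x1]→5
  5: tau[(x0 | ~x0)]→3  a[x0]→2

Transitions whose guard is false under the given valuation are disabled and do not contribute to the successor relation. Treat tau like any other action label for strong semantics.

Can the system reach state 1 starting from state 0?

Answer: REACHABLE

Working:
After dropping false guards: 6 live edges.
L0 = {0}
L1 = {3}  cumulative {0,3}
L2 = {1}  cumulative {0,1,3}
Reachable = {0,1,3}
Path to 1: c·a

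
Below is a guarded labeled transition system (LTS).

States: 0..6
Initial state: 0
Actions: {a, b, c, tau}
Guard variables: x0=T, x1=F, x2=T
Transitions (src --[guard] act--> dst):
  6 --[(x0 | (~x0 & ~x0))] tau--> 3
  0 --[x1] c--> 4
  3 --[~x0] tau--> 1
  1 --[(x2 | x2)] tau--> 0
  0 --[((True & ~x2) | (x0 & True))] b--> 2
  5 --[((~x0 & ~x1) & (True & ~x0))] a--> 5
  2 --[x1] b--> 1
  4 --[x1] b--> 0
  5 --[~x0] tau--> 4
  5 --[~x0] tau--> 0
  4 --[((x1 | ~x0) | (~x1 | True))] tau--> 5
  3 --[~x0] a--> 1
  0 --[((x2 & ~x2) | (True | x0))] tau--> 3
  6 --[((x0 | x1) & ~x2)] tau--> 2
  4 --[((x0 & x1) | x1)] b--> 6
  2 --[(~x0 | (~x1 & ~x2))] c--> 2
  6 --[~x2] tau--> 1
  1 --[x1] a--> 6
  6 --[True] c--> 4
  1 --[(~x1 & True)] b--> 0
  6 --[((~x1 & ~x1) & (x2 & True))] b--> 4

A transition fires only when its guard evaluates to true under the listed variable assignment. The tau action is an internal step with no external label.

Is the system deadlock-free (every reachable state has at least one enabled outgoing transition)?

R = {0,2,3}
  0: b→2  tau→3  [2 out]
  2: ∅  [no exit]
  3: ∅  [no exit]
trace reaching 2: b

Answer: DEADLOCK at state 2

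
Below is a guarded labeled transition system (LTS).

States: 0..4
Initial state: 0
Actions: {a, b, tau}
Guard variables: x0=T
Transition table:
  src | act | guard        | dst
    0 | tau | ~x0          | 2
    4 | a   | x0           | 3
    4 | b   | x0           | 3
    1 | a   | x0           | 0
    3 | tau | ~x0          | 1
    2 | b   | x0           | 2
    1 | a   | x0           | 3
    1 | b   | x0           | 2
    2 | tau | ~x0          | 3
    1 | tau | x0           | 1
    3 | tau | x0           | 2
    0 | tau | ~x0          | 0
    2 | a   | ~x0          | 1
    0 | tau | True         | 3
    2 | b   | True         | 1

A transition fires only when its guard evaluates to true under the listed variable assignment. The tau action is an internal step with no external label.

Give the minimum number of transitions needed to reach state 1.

Layered search for 1:
  Layer 0: {0}
  Layer 1: {3}
  Layer 2: {2}
  Layer 3: {1}
depth(1)=3, e.g. tau·tau·b

Answer: 3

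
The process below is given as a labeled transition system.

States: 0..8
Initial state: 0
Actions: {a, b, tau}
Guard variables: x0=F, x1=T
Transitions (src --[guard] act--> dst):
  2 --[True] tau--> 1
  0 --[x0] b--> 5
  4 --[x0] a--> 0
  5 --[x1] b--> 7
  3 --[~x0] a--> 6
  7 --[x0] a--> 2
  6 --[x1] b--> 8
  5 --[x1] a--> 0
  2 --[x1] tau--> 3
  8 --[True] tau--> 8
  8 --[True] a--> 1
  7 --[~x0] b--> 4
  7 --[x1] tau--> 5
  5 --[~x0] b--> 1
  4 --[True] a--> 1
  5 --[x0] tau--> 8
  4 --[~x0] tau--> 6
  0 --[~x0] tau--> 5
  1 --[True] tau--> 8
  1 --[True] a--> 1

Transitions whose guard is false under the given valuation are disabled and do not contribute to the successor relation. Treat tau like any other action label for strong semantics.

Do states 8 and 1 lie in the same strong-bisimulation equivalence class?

Answer: BISIMILAR

Analysis:
Refine partition for ~:
  π0 = {{0,1,2,3,4,5,6,7,8}}
  π1 = {{0,2},{1,4,8},{3},{5},{6},{7}}
  π2 = {{0},{1,8},{2},{3},{4},{5},{6},{7}}
8 equivalence class(es) (converged in 3)
8∈{1,8}, 1∈{1,8}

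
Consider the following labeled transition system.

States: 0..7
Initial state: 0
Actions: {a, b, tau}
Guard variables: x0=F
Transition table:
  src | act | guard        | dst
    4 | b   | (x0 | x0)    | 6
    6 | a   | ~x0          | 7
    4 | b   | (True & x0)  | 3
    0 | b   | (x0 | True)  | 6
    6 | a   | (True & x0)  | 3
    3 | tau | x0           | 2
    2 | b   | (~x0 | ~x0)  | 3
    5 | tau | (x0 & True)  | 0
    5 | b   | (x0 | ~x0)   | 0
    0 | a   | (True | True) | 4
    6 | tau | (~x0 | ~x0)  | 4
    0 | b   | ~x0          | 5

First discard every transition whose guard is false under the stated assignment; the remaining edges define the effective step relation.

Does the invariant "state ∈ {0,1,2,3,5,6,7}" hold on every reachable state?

Answer: INVARIANT VIOLATED at state 4

Working:
Allowed set {0,1,2,3,5,6,7}
Reachable = {0,4,5,6,7}
  0: ok
  4: outside
  5: ok
  6: ok
  7: ok
witness against invariant: a → 4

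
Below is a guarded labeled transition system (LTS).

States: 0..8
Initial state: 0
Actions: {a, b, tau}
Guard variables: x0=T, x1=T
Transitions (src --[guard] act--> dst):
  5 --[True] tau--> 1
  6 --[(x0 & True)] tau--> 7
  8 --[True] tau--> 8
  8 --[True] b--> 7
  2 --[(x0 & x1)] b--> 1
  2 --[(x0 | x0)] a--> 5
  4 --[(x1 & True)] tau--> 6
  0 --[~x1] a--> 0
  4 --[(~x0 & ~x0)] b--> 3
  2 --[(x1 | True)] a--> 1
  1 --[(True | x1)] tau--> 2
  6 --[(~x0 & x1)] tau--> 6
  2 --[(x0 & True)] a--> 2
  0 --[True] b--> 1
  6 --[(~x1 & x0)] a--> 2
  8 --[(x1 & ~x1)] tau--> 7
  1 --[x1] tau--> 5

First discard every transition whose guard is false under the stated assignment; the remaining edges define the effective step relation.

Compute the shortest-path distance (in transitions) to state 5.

BFS to 5:
  Layer 0: {0}
  Layer 1: {1}
  Layer 2: {2,5}
5 enters at depth 2; path b·tau

Answer: 2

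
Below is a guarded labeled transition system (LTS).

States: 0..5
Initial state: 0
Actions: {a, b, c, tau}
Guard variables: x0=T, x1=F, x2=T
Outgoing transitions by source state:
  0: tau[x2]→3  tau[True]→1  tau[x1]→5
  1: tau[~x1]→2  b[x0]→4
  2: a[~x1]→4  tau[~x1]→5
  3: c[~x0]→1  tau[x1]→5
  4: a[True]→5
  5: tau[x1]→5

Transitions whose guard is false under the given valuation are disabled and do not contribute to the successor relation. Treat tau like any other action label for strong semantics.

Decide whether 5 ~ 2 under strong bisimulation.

Answer: NOT BISIMILAR

Working:
Compute ~ classes (split until stable):
  round 0: {{0,1,2,3,4,5}}
  round 1: {{0},{1},{2},{3,5},{4}}
Fixed point at round 2; 5 class(es).
[5]={3,5}  [2]={2}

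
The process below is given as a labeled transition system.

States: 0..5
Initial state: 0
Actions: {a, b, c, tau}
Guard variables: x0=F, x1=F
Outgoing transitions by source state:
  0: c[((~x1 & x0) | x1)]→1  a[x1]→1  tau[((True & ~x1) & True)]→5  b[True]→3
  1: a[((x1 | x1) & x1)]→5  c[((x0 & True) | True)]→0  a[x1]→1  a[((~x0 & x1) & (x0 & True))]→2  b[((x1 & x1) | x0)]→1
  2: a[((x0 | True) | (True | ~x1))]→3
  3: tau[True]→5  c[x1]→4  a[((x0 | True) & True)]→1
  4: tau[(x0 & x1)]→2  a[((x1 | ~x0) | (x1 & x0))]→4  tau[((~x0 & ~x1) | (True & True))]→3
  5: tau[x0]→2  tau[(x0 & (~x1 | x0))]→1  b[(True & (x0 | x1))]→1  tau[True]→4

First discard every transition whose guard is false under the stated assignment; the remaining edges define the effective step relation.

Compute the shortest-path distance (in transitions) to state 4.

Breadth-first toward 4:
  depth 0: {0}
  depth 1: {3,5}
  depth 2: {1,4}
first hit 4 at d=2 via tau·tau

Answer: 2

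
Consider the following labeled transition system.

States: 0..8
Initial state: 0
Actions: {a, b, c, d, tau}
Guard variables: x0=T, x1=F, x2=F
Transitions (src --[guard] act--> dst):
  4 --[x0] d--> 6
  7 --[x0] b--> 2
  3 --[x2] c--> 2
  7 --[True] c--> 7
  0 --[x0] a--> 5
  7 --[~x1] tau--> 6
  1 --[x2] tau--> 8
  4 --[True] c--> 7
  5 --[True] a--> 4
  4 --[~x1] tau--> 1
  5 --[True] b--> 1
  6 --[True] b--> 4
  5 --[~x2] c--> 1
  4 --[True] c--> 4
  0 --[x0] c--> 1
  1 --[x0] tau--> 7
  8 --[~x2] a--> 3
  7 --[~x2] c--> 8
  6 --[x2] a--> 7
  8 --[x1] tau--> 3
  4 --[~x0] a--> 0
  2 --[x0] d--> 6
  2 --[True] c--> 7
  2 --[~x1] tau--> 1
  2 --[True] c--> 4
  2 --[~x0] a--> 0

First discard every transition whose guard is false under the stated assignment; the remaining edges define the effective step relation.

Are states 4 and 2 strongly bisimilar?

Answer: BISIMILAR

Trace:
Compute ~ classes (split until stable):
  round 0: {{0,1,2,3,4,5,6,7,8}}
  round 1: {{0},{1},{2,4},{3},{5},{6},{7},{8}}
Fixed point at round 2; 8 class(es).
[4]={2,4}  [2]={2,4}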